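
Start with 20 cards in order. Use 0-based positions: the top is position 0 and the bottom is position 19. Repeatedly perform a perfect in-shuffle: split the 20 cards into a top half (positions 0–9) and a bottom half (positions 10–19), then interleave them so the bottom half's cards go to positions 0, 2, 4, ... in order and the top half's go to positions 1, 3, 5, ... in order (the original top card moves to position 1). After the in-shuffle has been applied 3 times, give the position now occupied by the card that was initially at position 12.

Track the card's position through each in-shuffle:
12 → 4 → 9 → 19

19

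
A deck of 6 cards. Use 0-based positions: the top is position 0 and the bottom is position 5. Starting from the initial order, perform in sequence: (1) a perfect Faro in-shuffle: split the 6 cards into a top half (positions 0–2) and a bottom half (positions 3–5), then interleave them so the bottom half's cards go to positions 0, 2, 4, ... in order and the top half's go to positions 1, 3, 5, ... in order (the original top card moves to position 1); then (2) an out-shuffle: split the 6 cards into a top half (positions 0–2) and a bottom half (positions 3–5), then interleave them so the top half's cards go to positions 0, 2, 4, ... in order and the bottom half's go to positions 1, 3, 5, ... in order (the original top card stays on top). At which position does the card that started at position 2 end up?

5

Track the card from position 2 forward through each operation:
  after op 1 (in-shuffle): 2 → 5
  after op 2 (out-shuffle): 5 → 5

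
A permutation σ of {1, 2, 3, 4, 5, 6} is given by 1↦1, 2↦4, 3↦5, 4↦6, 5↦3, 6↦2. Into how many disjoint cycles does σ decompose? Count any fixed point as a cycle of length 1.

Cycle decomposition: (1) (2 4 6) (3 5).
3 cycles.

3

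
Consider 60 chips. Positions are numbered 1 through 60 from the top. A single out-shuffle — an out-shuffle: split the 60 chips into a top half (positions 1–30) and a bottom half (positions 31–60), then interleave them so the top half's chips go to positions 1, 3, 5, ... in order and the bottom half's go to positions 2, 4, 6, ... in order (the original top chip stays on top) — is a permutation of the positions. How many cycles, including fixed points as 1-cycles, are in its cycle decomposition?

Trace each unvisited position around until it returns:
(1) (2 3 5 9 17 33 ... len 58) (60)
3 cycles in total.

3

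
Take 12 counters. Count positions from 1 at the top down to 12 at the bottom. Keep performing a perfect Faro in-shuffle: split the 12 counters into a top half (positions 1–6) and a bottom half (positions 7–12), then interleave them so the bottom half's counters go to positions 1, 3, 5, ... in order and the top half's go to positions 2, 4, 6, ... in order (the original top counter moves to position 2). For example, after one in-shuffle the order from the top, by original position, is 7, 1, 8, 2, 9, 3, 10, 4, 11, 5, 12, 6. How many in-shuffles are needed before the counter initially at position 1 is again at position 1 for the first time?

12

Follow position 1 under repeated in-shuffles:
1 → 2 → 4 → 8 → 3 → 6 → 12 → 11 → 9 → 5 → 10 → 7 → 1
It first returns after 12 in-shuffles.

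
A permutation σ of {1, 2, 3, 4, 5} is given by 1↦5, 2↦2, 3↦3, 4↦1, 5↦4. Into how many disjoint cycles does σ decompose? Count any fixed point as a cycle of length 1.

Cycle decomposition: (1 5 4) (2) (3).
3 cycles.

3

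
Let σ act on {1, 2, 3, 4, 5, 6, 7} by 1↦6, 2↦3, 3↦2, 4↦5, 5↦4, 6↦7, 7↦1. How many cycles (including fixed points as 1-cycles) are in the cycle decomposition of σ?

Cycle decomposition: (1 6 7) (2 3) (4 5).
3 cycles.

3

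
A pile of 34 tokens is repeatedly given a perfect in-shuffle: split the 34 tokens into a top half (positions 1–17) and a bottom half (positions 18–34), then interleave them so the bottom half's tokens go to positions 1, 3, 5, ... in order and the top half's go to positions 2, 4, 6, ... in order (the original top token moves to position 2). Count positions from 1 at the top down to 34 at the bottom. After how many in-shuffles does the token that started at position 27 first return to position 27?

12

Follow position 27 under repeated in-shuffles:
27 → 19 → 3 → 6 → 12 → 24 → 13 → 26 → 17 → 34 → 33 → 31 → 27
It first returns after 12 in-shuffles.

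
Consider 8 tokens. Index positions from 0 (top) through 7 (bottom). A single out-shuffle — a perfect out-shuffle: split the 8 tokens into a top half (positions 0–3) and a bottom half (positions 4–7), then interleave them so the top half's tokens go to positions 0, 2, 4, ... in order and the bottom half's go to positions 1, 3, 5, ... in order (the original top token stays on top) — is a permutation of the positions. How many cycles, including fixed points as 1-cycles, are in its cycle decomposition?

4

Trace each unvisited position around until it returns:
(0) (1 2 4) (3 6 5) (7)
4 cycles in total.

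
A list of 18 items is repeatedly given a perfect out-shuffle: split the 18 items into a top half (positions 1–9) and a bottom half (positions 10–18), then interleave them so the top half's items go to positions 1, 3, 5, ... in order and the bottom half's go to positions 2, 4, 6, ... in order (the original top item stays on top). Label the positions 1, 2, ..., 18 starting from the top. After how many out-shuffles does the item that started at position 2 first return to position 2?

8

Follow position 2 under repeated out-shuffles:
2 → 3 → 5 → 9 → 17 → 16 → 14 → 10 → 2
It first returns after 8 out-shuffles.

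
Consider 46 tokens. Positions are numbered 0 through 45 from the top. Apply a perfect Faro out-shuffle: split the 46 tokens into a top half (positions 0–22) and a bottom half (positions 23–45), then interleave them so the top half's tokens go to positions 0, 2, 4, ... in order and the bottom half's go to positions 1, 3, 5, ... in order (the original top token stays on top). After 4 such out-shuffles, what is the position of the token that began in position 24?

24

Track the token's position through each out-shuffle:
24 → 3 → 6 → 12 → 24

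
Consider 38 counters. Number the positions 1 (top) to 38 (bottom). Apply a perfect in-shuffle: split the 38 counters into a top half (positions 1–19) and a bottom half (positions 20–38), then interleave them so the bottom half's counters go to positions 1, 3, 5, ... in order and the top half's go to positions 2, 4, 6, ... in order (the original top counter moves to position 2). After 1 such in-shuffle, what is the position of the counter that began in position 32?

Track the counter's position through each in-shuffle:
32 → 25

25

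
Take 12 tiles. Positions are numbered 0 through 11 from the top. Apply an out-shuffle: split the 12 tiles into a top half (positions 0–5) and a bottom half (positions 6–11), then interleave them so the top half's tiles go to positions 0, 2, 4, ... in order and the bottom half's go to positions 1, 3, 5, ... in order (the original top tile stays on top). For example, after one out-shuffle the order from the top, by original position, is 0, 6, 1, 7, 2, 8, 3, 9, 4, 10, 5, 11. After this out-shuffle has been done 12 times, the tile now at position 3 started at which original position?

Work backwards from position 3, undoing one out-shuffle at a time:
3 ← 7 ← 9 ← 10 ← 5 ← 8 ← 4 ← 2 ← 1 ← 6 ← 3 ← 7 ← 9
So the tile now at position 3 started at position 9.

9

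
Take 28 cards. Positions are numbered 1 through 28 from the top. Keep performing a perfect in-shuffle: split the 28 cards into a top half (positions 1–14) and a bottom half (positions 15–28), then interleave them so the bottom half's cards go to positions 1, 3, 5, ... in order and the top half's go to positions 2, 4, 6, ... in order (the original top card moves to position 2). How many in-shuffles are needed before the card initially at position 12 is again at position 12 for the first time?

Follow position 12 under repeated in-shuffles:
12 → 24 → 19 → 9 → 18 → 7 → 14 → 28 → ... → 12 (length 28)
It first returns after 28 in-shuffles.

28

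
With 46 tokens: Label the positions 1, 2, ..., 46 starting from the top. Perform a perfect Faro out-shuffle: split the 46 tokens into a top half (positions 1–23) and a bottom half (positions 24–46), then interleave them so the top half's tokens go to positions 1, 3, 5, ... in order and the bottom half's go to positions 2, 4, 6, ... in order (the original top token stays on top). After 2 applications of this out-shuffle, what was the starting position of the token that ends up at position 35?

Work backwards from position 35, undoing one out-shuffle at a time:
35 ← 18 ← 32
So the token now at position 35 started at position 32.

32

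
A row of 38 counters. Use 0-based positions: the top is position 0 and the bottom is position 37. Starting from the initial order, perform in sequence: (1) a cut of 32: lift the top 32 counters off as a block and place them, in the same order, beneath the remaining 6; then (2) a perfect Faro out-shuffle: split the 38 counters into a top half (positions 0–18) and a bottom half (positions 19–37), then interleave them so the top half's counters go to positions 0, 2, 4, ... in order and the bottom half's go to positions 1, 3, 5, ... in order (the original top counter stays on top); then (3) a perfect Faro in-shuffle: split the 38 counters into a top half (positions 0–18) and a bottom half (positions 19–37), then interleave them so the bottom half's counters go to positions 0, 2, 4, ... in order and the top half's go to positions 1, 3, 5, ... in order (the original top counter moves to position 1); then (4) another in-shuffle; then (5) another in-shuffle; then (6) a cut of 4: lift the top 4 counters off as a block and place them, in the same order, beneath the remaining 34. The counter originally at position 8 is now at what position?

32

Track the counter from position 8 forward through each operation:
  after op 1 (cut 32): 8 → 14
  after op 2 (out-shuffle): 14 → 28
  after op 3 (in-shuffle): 28 → 18
  after op 4 (in-shuffle): 18 → 37
  after op 5 (in-shuffle): 37 → 36
  after op 6 (cut 4): 36 → 32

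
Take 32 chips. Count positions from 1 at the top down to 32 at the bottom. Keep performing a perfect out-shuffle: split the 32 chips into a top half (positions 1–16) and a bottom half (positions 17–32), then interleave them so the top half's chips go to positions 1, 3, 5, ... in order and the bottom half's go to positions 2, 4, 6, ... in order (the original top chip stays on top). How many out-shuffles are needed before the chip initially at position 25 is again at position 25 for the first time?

5

Follow position 25 under repeated out-shuffles:
25 → 18 → 4 → 7 → 13 → 25
It first returns after 5 out-shuffles.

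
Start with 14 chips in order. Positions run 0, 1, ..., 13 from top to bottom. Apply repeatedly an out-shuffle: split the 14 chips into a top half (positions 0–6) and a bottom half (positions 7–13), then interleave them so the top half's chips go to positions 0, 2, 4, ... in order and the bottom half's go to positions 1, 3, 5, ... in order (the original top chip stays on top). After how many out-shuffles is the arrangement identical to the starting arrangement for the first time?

12

The out-shuffle permutes the 14 positions with cycle lengths [1, 1, 12].
Every chip is home exactly when every cycle has completed a whole number of laps, i.e. after lcm(1, 12) = 12 out-shuffles.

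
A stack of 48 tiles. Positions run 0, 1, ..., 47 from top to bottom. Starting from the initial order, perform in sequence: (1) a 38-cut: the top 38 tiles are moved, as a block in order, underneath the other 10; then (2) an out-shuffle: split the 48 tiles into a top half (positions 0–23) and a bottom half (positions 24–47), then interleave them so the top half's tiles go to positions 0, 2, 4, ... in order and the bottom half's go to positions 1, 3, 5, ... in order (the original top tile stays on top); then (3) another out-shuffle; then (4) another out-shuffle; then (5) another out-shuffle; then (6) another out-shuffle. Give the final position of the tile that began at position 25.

39

Track the tile from position 25 forward through each operation:
  after op 1 (cut 38): 25 → 35
  after op 2 (out-shuffle): 35 → 23
  after op 3 (out-shuffle): 23 → 46
  after op 4 (out-shuffle): 46 → 45
  after op 5 (out-shuffle): 45 → 43
  after op 6 (out-shuffle): 43 → 39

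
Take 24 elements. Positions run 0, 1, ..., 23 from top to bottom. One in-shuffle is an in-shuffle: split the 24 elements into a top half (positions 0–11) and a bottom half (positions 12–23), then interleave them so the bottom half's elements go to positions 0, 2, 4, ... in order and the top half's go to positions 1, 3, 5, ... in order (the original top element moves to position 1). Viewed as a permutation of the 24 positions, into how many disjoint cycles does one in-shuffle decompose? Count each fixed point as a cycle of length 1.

2

Trace each unvisited position around until it returns:
(0 1 3 7 15 6 ... len 20) (4 9 19 14)
2 cycles in total.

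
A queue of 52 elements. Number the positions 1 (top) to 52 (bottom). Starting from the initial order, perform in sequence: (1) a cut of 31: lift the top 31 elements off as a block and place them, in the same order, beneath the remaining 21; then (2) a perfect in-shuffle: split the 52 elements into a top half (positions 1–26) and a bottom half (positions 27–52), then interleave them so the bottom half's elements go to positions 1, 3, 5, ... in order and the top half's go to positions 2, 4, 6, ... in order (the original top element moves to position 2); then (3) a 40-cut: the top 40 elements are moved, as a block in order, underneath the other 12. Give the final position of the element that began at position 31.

Track the element from position 31 forward through each operation:
  after op 1 (cut 31): 31 → 52
  after op 2 (in-shuffle): 52 → 51
  after op 3 (cut 40): 51 → 11

11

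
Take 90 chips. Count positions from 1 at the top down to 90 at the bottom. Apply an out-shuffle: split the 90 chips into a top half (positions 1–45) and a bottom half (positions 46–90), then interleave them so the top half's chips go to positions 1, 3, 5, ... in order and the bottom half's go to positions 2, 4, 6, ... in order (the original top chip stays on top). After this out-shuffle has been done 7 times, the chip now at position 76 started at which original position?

Work backwards from position 76, undoing one out-shuffle at a time:
76 ← 83 ← 42 ← 66 ← 78 ← 84 ← 87 ← 44
So the chip now at position 76 started at position 44.

44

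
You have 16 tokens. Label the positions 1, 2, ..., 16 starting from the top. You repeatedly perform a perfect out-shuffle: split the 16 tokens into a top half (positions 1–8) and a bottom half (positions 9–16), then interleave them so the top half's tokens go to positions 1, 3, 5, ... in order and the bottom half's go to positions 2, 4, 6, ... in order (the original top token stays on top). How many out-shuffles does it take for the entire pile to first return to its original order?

The out-shuffle permutes the 16 positions with cycle lengths [1, 1, 2, 4, 4, 4].
Every token is home exactly when every cycle has completed a whole number of laps, i.e. after lcm(1, 2, 4) = 4 out-shuffles.

4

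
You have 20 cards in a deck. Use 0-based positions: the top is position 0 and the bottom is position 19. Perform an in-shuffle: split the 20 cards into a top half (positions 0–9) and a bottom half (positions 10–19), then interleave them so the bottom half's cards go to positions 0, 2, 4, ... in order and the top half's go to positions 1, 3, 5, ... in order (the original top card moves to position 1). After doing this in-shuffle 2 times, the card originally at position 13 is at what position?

13

Track the card's position through each in-shuffle:
13 → 6 → 13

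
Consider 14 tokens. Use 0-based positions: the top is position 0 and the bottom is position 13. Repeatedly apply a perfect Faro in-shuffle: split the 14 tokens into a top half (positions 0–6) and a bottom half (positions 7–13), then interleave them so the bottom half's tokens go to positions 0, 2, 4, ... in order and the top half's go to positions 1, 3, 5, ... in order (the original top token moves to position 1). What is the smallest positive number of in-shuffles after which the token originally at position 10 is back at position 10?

4

Follow position 10 under repeated in-shuffles:
10 → 6 → 13 → 12 → 10
It first returns after 4 in-shuffles.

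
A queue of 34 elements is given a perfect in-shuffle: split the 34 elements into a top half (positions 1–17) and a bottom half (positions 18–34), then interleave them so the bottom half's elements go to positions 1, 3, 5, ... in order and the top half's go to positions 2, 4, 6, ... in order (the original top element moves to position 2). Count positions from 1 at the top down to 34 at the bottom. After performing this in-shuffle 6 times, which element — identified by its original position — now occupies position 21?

Work backwards from position 21, undoing one in-shuffle at a time:
21 ← 28 ← 14 ← 7 ← 21 ← 28 ← 14
So the element now at position 21 started at position 14.

14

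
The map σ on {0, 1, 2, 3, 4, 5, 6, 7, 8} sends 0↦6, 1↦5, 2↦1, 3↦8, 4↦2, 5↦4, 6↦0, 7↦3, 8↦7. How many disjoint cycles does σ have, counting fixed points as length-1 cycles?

Cycle decomposition: (0 6) (1 5 4 2) (3 8 7).
3 cycles.

3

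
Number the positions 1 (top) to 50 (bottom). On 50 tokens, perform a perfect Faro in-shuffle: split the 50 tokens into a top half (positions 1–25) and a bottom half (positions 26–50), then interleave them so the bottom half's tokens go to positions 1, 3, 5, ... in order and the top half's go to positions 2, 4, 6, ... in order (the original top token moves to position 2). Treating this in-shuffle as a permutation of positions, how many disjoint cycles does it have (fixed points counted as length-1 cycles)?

7

Trace each unvisited position around until it returns:
(1 2 4 8 16 32 13 26) (3 6 12 24 48 45 39 27) (5 10 20 40 29 7 14 28) (9 18 36 21 42 33 15 30) (11 22 44 37 23 46 41 31) (17 34) (19 38 25 50 49 47 43 35)
7 cycles in total.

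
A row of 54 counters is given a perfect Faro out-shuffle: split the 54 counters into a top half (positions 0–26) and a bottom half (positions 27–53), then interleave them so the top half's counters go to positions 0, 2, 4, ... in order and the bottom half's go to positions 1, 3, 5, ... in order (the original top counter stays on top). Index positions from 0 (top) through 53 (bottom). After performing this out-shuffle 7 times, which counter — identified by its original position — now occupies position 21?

Work backwards from position 21, undoing one out-shuffle at a time:
21 ← 37 ← 45 ← 49 ← 51 ← 52 ← 26 ← 13
So the counter now at position 21 started at position 13.

13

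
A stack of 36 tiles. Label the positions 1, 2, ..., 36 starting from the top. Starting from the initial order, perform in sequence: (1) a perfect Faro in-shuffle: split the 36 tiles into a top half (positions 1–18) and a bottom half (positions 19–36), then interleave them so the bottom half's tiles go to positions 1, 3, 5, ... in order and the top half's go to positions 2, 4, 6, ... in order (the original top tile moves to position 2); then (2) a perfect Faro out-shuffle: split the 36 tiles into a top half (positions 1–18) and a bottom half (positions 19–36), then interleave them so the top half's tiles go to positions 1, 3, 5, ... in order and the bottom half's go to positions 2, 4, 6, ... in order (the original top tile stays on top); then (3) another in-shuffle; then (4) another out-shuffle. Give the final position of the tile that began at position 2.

27

Track the tile from position 2 forward through each operation:
  after op 1 (in-shuffle): 2 → 4
  after op 2 (out-shuffle): 4 → 7
  after op 3 (in-shuffle): 7 → 14
  after op 4 (out-shuffle): 14 → 27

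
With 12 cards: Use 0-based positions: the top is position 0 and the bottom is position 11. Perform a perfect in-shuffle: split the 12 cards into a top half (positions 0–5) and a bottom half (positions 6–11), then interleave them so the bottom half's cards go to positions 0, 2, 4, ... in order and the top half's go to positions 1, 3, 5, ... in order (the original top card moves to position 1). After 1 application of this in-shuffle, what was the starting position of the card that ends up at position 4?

Work backwards from position 4, undoing one in-shuffle at a time:
4 ← 8
So the card now at position 4 started at position 8.

8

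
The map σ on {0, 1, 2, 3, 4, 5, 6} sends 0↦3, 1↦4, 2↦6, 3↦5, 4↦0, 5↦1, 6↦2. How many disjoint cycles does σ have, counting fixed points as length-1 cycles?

2

Cycle decomposition: (0 3 5 1 4) (2 6).
2 cycles.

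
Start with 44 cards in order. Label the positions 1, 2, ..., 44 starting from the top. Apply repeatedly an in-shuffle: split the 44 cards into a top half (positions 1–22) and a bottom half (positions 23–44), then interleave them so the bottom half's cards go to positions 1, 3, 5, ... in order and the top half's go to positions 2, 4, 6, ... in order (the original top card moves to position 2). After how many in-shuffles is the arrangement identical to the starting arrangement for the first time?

12

The in-shuffle permutes the 44 positions with cycle lengths [2, 4, 4, 4, 6, 12, 12].
Every card is home exactly when every cycle has completed a whole number of laps, i.e. after lcm(2, 4, 6, 12) = 12 in-shuffles.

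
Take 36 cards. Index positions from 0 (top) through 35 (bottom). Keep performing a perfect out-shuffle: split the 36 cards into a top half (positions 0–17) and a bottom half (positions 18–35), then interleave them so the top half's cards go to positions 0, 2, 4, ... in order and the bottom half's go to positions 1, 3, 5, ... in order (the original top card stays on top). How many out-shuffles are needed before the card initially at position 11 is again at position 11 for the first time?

Follow position 11 under repeated out-shuffles:
11 → 22 → 9 → 18 → 1 → 2 → 4 → 8 → 16 → 32 → 29 → 23 → 11
It first returns after 12 out-shuffles.

12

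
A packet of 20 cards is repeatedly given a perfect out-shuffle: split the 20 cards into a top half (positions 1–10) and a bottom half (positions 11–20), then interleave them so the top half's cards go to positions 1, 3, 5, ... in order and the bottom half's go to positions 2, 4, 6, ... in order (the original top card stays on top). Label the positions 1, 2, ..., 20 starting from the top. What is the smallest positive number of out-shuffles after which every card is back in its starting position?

18

The out-shuffle permutes the 20 positions with cycle lengths [1, 1, 18].
Every card is home exactly when every cycle has completed a whole number of laps, i.e. after lcm(1, 18) = 18 out-shuffles.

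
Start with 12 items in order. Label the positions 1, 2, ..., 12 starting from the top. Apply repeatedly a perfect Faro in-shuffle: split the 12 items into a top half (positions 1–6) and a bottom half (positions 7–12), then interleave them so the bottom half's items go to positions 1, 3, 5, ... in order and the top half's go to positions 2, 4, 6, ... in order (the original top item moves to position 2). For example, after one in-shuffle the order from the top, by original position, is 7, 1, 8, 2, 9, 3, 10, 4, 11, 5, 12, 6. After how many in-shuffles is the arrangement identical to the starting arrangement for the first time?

12

The in-shuffle permutes the 12 positions with cycle lengths [12].
Every item is home exactly when every cycle has completed a whole number of laps, i.e. after lcm(12) = 12 in-shuffles.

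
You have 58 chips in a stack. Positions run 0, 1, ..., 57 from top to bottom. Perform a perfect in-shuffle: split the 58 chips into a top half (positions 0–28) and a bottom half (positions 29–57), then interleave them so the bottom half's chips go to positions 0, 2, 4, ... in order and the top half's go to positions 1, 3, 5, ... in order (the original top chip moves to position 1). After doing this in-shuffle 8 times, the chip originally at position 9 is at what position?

22

Track the chip's position through each in-shuffle:
9 → 19 → 39 → 20 → 41 → 24 → 49 → 40 → 22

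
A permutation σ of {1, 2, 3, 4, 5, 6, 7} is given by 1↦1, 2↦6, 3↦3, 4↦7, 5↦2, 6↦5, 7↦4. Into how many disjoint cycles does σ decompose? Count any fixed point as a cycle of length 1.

Cycle decomposition: (1) (2 6 5) (3) (4 7).
4 cycles.

4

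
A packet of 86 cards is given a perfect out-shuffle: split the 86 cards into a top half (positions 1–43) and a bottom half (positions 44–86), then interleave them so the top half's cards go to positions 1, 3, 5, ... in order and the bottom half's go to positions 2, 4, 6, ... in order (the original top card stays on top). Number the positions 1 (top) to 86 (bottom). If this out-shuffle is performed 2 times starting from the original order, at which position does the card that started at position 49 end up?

Track the card's position through each out-shuffle:
49 → 12 → 23

23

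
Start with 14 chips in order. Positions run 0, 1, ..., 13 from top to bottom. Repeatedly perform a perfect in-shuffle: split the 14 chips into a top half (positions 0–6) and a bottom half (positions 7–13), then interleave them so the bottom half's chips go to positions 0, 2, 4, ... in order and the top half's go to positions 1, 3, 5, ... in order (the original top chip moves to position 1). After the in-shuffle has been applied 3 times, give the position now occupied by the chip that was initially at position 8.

Track the chip's position through each in-shuffle:
8 → 2 → 5 → 11

11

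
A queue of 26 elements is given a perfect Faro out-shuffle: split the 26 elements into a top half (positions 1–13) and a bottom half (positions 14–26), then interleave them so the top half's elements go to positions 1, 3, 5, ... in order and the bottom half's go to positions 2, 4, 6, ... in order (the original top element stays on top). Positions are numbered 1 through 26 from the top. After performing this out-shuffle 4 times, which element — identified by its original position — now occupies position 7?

Work backwards from position 7, undoing one out-shuffle at a time:
7 ← 4 ← 15 ← 8 ← 17
So the element now at position 7 started at position 17.

17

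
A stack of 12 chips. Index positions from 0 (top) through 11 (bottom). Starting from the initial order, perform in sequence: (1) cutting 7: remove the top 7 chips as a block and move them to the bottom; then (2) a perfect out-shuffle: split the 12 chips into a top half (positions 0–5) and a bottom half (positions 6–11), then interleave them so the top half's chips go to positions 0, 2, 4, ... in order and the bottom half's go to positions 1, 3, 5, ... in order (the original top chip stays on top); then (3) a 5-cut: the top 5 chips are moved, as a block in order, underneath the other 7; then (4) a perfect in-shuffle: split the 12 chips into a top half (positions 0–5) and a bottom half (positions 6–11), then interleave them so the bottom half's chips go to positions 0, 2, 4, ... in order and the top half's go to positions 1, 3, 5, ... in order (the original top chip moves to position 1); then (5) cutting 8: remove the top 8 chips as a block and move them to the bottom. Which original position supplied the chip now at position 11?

Undo the operations in reverse order, starting from position 11:
  undo op 5 (cut 8): 11 ← 7
  undo op 4 (in-shuffle, from top half): 7 ← 3
  undo op 3 (cut 5): 3 ← 8
  undo op 2 (out-shuffle, from top half): 8 ← 4
  undo op 1 (cut 7): 4 ← 11
So the chip at position 11 came from original position 11.

11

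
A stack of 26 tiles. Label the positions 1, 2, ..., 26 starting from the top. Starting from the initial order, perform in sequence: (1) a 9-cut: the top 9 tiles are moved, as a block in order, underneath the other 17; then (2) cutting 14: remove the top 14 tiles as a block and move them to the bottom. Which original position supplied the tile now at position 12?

9

Undo the operations in reverse order, starting from position 12:
  undo op 2 (cut 14): 12 ← 26
  undo op 1 (cut 9): 26 ← 9
So the tile at position 12 came from original position 9.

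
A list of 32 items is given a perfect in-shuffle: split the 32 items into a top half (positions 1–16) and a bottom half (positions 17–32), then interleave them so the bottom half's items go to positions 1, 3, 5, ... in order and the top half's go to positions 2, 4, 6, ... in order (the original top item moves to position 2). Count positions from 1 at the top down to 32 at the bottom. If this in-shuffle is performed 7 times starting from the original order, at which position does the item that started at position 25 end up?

Track the item's position through each in-shuffle:
25 → 17 → 1 → 2 → 4 → 8 → 16 → 32

32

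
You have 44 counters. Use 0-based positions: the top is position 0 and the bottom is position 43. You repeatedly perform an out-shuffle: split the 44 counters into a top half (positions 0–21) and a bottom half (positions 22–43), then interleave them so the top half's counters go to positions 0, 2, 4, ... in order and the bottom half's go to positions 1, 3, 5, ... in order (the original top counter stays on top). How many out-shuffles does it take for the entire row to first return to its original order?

The out-shuffle permutes the 44 positions with cycle lengths [1, 1, 14, 14, 14].
Every counter is home exactly when every cycle has completed a whole number of laps, i.e. after lcm(1, 14) = 14 out-shuffles.

14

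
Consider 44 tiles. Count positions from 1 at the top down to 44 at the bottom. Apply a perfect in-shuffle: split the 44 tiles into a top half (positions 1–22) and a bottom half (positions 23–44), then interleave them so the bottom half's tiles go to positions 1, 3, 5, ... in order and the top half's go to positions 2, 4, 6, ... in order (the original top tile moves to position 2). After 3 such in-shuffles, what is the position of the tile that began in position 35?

Track the tile's position through each in-shuffle:
35 → 25 → 5 → 10

10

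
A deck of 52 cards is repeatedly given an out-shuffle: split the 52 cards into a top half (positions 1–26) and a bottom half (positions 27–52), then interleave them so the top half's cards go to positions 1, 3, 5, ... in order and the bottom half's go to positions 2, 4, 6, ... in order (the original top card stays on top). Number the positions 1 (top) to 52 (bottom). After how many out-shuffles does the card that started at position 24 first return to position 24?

8

Follow position 24 under repeated out-shuffles:
24 → 47 → 42 → 32 → 12 → 23 → 45 → 38 → 24
It first returns after 8 out-shuffles.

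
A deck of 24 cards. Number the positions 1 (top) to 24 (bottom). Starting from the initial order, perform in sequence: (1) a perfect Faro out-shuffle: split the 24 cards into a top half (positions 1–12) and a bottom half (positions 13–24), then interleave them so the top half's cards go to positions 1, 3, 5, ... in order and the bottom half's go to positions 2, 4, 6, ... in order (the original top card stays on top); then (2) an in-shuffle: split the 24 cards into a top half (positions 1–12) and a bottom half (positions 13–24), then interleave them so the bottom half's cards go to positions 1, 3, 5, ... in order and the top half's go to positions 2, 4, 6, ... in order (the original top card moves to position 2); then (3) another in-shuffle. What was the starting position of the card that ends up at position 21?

24

Undo the operations in reverse order, starting from position 21:
  undo op 3 (in-shuffle, from bottom half): 21 ← 23
  undo op 2 (in-shuffle, from bottom half): 23 ← 24
  undo op 1 (out-shuffle, from bottom half): 24 ← 24
So the card at position 21 came from original position 24.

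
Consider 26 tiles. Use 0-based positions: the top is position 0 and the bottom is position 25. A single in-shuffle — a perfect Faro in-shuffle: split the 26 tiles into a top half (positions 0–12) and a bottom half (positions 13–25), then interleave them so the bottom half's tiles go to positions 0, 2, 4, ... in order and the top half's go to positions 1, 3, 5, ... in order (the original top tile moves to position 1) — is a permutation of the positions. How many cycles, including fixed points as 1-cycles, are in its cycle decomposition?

3

Trace each unvisited position around until it returns:
(0 1 3 7 15 4 ... len 18) (2 5 11 23 20 14) (8 17)
3 cycles in total.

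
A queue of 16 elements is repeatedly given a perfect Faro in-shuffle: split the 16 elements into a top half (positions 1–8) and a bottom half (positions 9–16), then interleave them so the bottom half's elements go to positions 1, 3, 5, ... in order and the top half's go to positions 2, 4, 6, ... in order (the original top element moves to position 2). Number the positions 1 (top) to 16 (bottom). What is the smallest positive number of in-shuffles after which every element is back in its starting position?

The in-shuffle permutes the 16 positions with cycle lengths [8, 8].
Every element is home exactly when every cycle has completed a whole number of laps, i.e. after lcm(8) = 8 in-shuffles.

8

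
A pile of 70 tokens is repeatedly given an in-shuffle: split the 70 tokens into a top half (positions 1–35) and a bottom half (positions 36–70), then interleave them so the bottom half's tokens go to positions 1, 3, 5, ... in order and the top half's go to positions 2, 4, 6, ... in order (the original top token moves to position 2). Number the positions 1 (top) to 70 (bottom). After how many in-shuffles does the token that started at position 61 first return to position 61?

Follow position 61 under repeated in-shuffles:
61 → 51 → 31 → 62 → 53 → 35 → 70 → 69 → ... → 61 (length 35)
It first returns after 35 in-shuffles.

35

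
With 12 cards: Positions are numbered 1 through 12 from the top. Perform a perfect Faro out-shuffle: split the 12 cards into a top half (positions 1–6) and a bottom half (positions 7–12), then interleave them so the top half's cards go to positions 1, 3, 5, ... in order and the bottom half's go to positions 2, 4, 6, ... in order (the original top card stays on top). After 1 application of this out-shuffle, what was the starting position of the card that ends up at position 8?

Work backwards from position 8, undoing one out-shuffle at a time:
8 ← 10
So the card now at position 8 started at position 10.

10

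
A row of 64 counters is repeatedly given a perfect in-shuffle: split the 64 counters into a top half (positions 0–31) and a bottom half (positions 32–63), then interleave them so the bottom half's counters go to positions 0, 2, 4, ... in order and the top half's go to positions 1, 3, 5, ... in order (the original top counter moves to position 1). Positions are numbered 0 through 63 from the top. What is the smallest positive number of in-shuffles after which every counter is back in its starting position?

12

The in-shuffle permutes the 64 positions with cycle lengths [4, 12, 12, 12, 12, 12].
Every counter is home exactly when every cycle has completed a whole number of laps, i.e. after lcm(4, 12) = 12 in-shuffles.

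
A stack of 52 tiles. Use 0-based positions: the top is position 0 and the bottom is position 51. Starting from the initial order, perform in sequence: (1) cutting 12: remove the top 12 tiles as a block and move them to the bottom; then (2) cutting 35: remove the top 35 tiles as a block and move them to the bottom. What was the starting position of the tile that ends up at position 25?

Undo the operations in reverse order, starting from position 25:
  undo op 2 (cut 35): 25 ← 8
  undo op 1 (cut 12): 8 ← 20
So the tile at position 25 came from original position 20.

20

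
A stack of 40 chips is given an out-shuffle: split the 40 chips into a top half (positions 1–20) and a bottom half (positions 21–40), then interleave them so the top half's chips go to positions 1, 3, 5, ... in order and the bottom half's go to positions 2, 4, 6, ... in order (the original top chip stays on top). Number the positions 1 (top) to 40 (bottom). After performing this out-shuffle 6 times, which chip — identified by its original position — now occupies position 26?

Work backwards from position 26, undoing one out-shuffle at a time:
26 ← 33 ← 17 ← 9 ← 5 ← 3 ← 2
So the chip now at position 26 started at position 2.

2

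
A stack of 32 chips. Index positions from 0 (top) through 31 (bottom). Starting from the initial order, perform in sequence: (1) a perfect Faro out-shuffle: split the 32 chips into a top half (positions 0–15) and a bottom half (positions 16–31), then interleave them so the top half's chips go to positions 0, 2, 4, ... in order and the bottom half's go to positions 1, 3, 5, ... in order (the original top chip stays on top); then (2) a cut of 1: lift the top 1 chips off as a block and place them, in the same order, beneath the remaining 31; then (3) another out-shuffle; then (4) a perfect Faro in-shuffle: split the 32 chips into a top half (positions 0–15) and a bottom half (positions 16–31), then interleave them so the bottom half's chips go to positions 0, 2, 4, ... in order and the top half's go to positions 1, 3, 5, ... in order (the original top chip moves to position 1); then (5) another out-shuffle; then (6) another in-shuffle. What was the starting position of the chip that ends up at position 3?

22

Undo the operations in reverse order, starting from position 3:
  undo op 6 (in-shuffle, from top half): 3 ← 1
  undo op 5 (out-shuffle, from bottom half): 1 ← 16
  undo op 4 (in-shuffle, from bottom half): 16 ← 24
  undo op 3 (out-shuffle, from top half): 24 ← 12
  undo op 2 (cut 1): 12 ← 13
  undo op 1 (out-shuffle, from bottom half): 13 ← 22
So the chip at position 3 came from original position 22.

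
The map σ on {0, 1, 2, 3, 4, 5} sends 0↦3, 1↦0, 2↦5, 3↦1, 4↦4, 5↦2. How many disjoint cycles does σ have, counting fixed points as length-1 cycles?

3

Cycle decomposition: (0 3 1) (2 5) (4).
3 cycles.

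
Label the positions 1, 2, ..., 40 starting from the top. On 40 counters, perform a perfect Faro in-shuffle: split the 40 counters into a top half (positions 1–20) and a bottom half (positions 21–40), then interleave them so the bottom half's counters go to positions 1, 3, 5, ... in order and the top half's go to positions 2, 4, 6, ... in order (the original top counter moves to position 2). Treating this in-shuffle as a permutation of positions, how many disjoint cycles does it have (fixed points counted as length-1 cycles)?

Trace each unvisited position around until it returns:
(1 2 4 8 16 32 ... len 20) (3 6 12 24 7 14 ... len 20)
2 cycles in total.

2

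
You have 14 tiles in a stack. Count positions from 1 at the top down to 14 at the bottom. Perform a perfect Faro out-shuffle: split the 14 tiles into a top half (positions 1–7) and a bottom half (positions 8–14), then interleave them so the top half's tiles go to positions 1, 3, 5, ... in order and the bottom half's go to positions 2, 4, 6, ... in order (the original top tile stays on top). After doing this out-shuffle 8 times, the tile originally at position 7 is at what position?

Track the tile's position through each out-shuffle:
7 → 13 → 12 → 10 → 6 → 11 → 8 → 2 → 3

3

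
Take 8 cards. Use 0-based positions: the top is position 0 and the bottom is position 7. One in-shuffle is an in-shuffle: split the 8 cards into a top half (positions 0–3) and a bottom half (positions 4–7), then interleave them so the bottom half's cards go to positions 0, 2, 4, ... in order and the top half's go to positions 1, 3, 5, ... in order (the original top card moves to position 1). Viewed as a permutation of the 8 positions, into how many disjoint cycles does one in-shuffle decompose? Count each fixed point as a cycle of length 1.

2

Trace each unvisited position around until it returns:
(0 1 3 7 6 4) (2 5)
2 cycles in total.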